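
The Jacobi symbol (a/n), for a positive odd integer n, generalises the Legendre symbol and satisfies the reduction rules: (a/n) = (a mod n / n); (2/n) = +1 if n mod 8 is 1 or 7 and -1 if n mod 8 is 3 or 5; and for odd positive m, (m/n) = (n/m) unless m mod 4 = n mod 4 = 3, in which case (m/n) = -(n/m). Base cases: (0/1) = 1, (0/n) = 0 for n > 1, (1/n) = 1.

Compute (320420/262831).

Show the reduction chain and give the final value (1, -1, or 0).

0

(320420/262831) = (57589/262831)   [reduce mod 262831]
reciprocity: (57589/262831) = +1·(262831/57589) since 57589 mod 4 = 1, 262831 mod 4 = 3; sign now +1
(262831/57589) = (32475/57589)   [reduce mod 57589]
reciprocity: (32475/57589) = +1·(57589/32475) since 32475 mod 4 = 3, 57589 mod 4 = 1; sign now +1
(57589/32475) = (25114/32475)   [reduce mod 32475]
25114 = 2^1·12557; (2/32475) = -1 since 32475 mod 8 = 3, so (25114/32475) = (-1)^1·(12557/32475); sign now -1
reciprocity: (12557/32475) = +1·(32475/12557) since 12557 mod 4 = 1, 32475 mod 4 = 3; sign now -1
(32475/12557) = (7361/12557)   [reduce mod 12557]
reciprocity: (7361/12557) = +1·(12557/7361) since 7361 mod 4 = 1, 12557 mod 4 = 1; sign now -1
(12557/7361) = (5196/7361)   [reduce mod 7361]
5196 = 2^2·1299; (2/7361) = +1 since 7361 mod 8 = 1, so (5196/7361) = (+1)^2·(1299/7361); sign now -1
reciprocity: (1299/7361) = +1·(7361/1299) since 1299 mod 4 = 3, 7361 mod 4 = 1; sign now -1
(7361/1299) = (866/1299)   [reduce mod 1299]
866 = 2^1·433; (2/1299) = -1 since 1299 mod 8 = 3, so (866/1299) = (-1)^1·(433/1299); sign now +1
reciprocity: (433/1299) = +1·(1299/433) since 433 mod 4 = 1, 1299 mod 4 = 3; sign now +1
(1299/433) = (0/433)   [reduce mod 433]
(0/433) = 0   [gcd(a, n) > 1]; final value = 0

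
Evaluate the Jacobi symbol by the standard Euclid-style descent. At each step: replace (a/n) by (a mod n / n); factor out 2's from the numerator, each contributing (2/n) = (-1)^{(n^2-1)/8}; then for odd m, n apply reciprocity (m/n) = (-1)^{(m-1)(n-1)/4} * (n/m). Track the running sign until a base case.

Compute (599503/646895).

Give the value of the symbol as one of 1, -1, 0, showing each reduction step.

1

flip (599503/646895) -> (646895/599503): both odd, 599503 mod 4 = 3, 646895 mod 4 = 3, so the flip contributes -1; sign now -1
(646895/599503): 646895 mod 599503 = 47392, so (646895/599503) = (47392/599503)
factor out 2^5: 47392 = 2^5·1481; with 599503 mod 8 = 7, (2/599503) = +1; sign now -1; continue with (1481/599503)
flip (1481/599503) -> (599503/1481): both odd, 1481 mod 4 = 1, 599503 mod 4 = 3, so the flip contributes +1; sign now -1
(599503/1481): 599503 mod 1481 = 1179, so (599503/1481) = (1179/1481)
flip (1179/1481) -> (1481/1179): both odd, 1179 mod 4 = 3, 1481 mod 4 = 1, so the flip contributes +1; sign now -1
(1481/1179): 1481 mod 1179 = 302, so (1481/1179) = (302/1179)
factor out 2^1: 302 = 2^1·151; with 1179 mod 8 = 3, (2/1179) = -1; sign now +1; continue with (151/1179)
flip (151/1179) -> (1179/151): both odd, 151 mod 4 = 3, 1179 mod 4 = 3, so the flip contributes -1; sign now -1
(1179/151): 1179 mod 151 = 122, so (1179/151) = (122/151)
factor out 2^1: 122 = 2^1·61; with 151 mod 8 = 7, (2/151) = +1; sign now -1; continue with (61/151)
flip (61/151) -> (151/61): both odd, 61 mod 4 = 1, 151 mod 4 = 3, so the flip contributes +1; sign now -1
(151/61): 151 mod 61 = 29, so (151/61) = (29/61)
flip (29/61) -> (61/29): both odd, 29 mod 4 = 1, 61 mod 4 = 1, so the flip contributes +1; sign now -1
(61/29): 61 mod 29 = 3, so (61/29) = (3/29)
flip (3/29) -> (29/3): both odd, 3 mod 4 = 3, 29 mod 4 = 1, so the flip contributes +1; sign now -1
(29/3): 29 mod 3 = 2, so (29/3) = (2/3)
factor out 2^1: 2 = 2^1·1; with 3 mod 8 = 3, (2/3) = -1; sign now +1; continue with (1/3)
reached (1/3) = 1, so the symbol is +1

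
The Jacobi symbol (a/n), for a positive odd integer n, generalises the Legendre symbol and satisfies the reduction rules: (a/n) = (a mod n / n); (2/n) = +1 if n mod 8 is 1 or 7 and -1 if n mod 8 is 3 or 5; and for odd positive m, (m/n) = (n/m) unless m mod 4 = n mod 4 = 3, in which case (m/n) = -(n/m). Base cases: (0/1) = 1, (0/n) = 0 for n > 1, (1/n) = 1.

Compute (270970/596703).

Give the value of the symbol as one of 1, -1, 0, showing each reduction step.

270970 = 2^1·135485; (2/596703) = +1 since 596703 mod 8 = 7, so (270970/596703) = (+1)^1·(135485/596703); sign now +1
reciprocity: (135485/596703) = +1·(596703/135485) since 135485 mod 4 = 1, 596703 mod 4 = 3; sign now +1
(596703/135485) = (54763/135485)   [reduce mod 135485]
reciprocity: (54763/135485) = +1·(135485/54763) since 54763 mod 4 = 3, 135485 mod 4 = 1; sign now +1
(135485/54763) = (25959/54763)   [reduce mod 54763]
reciprocity: (25959/54763) = -1·(54763/25959) since 25959 mod 4 = 3, 54763 mod 4 = 3; sign now -1
(54763/25959) = (2845/25959)   [reduce mod 25959]
reciprocity: (2845/25959) = +1·(25959/2845) since 2845 mod 4 = 1, 25959 mod 4 = 3; sign now -1
(25959/2845) = (354/2845)   [reduce mod 2845]
354 = 2^1·177; (2/2845) = -1 since 2845 mod 8 = 5, so (354/2845) = (-1)^1·(177/2845); sign now +1
reciprocity: (177/2845) = +1·(2845/177) since 177 mod 4 = 1, 2845 mod 4 = 1; sign now +1
(2845/177) = (13/177)   [reduce mod 177]
reciprocity: (13/177) = +1·(177/13) since 13 mod 4 = 1, 177 mod 4 = 1; sign now +1
(177/13) = (8/13)   [reduce mod 13]
8 = 2^3·1; (2/13) = -1 since 13 mod 8 = 5, so (8/13) = (-1)^3·(1/13); sign now -1
(1/13) = 1; final value = sign = -1

-1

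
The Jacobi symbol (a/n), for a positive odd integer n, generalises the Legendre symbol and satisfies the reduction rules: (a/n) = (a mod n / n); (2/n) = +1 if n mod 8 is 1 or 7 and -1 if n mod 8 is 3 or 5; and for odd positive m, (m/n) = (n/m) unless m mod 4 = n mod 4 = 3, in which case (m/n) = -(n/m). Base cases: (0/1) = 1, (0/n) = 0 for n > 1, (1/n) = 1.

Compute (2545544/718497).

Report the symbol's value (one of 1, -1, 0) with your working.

1

(2545544/718497): 2545544 mod 718497 = 390053, so (2545544/718497) = (390053/718497)
flip (390053/718497) -> (718497/390053): both odd, 390053 mod 4 = 1, 718497 mod 4 = 1, so the flip contributes +1; sign now +1
(718497/390053): 718497 mod 390053 = 328444, so (718497/390053) = (328444/390053)
factor out 2^2: 328444 = 2^2·82111; with 390053 mod 8 = 5, (2/390053) = -1; sign now +1; continue with (82111/390053)
flip (82111/390053) -> (390053/82111): both odd, 82111 mod 4 = 3, 390053 mod 4 = 1, so the flip contributes +1; sign now +1
(390053/82111): 390053 mod 82111 = 61609, so (390053/82111) = (61609/82111)
flip (61609/82111) -> (82111/61609): both odd, 61609 mod 4 = 1, 82111 mod 4 = 3, so the flip contributes +1; sign now +1
(82111/61609): 82111 mod 61609 = 20502, so (82111/61609) = (20502/61609)
factor out 2^1: 20502 = 2^1·10251; with 61609 mod 8 = 1, (2/61609) = +1; sign now +1; continue with (10251/61609)
flip (10251/61609) -> (61609/10251): both odd, 10251 mod 4 = 3, 61609 mod 4 = 1, so the flip contributes +1; sign now +1
(61609/10251): 61609 mod 10251 = 103, so (61609/10251) = (103/10251)
flip (103/10251) -> (10251/103): both odd, 103 mod 4 = 3, 10251 mod 4 = 3, so the flip contributes -1; sign now -1
(10251/103): 10251 mod 103 = 54, so (10251/103) = (54/103)
factor out 2^1: 54 = 2^1·27; with 103 mod 8 = 7, (2/103) = +1; sign now -1; continue with (27/103)
flip (27/103) -> (103/27): both odd, 27 mod 4 = 3, 103 mod 4 = 3, so the flip contributes -1; sign now +1
(103/27): 103 mod 27 = 22, so (103/27) = (22/27)
factor out 2^1: 22 = 2^1·11; with 27 mod 8 = 3, (2/27) = -1; sign now -1; continue with (11/27)
flip (11/27) -> (27/11): both odd, 11 mod 4 = 3, 27 mod 4 = 3, so the flip contributes -1; sign now +1
(27/11): 27 mod 11 = 5, so (27/11) = (5/11)
flip (5/11) -> (11/5): both odd, 5 mod 4 = 1, 11 mod 4 = 3, so the flip contributes +1; sign now +1
(11/5): 11 mod 5 = 1, so (11/5) = (1/5)
reached (1/5) = 1, so the symbol is +1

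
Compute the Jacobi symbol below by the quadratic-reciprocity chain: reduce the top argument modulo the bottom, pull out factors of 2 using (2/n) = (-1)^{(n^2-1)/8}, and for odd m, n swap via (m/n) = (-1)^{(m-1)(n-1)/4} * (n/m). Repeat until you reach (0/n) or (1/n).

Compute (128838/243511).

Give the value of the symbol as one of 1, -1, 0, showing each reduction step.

-1

128838 = 2^1·64419; (2/243511) = +1 since 243511 mod 8 = 7, so (128838/243511) = (+1)^1·(64419/243511); sign now +1
reciprocity: (64419/243511) = -1·(243511/64419) since 64419 mod 4 = 3, 243511 mod 4 = 3; sign now -1
(243511/64419) = (50254/64419)   [reduce mod 64419]
50254 = 2^1·25127; (2/64419) = -1 since 64419 mod 8 = 3, so (50254/64419) = (-1)^1·(25127/64419); sign now +1
reciprocity: (25127/64419) = -1·(64419/25127) since 25127 mod 4 = 3, 64419 mod 4 = 3; sign now -1
(64419/25127) = (14165/25127)   [reduce mod 25127]
reciprocity: (14165/25127) = +1·(25127/14165) since 14165 mod 4 = 1, 25127 mod 4 = 3; sign now -1
(25127/14165) = (10962/14165)   [reduce mod 14165]
10962 = 2^1·5481; (2/14165) = -1 since 14165 mod 8 = 5, so (10962/14165) = (-1)^1·(5481/14165); sign now +1
reciprocity: (5481/14165) = +1·(14165/5481) since 5481 mod 4 = 1, 14165 mod 4 = 1; sign now +1
(14165/5481) = (3203/5481)   [reduce mod 5481]
reciprocity: (3203/5481) = +1·(5481/3203) since 3203 mod 4 = 3, 5481 mod 4 = 1; sign now +1
(5481/3203) = (2278/3203)   [reduce mod 3203]
2278 = 2^1·1139; (2/3203) = -1 since 3203 mod 8 = 3, so (2278/3203) = (-1)^1·(1139/3203); sign now -1
reciprocity: (1139/3203) = -1·(3203/1139) since 1139 mod 4 = 3, 3203 mod 4 = 3; sign now +1
(3203/1139) = (925/1139)   [reduce mod 1139]
reciprocity: (925/1139) = +1·(1139/925) since 925 mod 4 = 1, 1139 mod 4 = 3; sign now +1
(1139/925) = (214/925)   [reduce mod 925]
214 = 2^1·107; (2/925) = -1 since 925 mod 8 = 5, so (214/925) = (-1)^1·(107/925); sign now -1
reciprocity: (107/925) = +1·(925/107) since 107 mod 4 = 3, 925 mod 4 = 1; sign now -1
(925/107) = (69/107)   [reduce mod 107]
reciprocity: (69/107) = +1·(107/69) since 69 mod 4 = 1, 107 mod 4 = 3; sign now -1
(107/69) = (38/69)   [reduce mod 69]
38 = 2^1·19; (2/69) = -1 since 69 mod 8 = 5, so (38/69) = (-1)^1·(19/69); sign now +1
reciprocity: (19/69) = +1·(69/19) since 19 mod 4 = 3, 69 mod 4 = 1; sign now +1
(69/19) = (12/19)   [reduce mod 19]
12 = 2^2·3; (2/19) = -1 since 19 mod 8 = 3, so (12/19) = (-1)^2·(3/19); sign now +1
reciprocity: (3/19) = -1·(19/3) since 3 mod 4 = 3, 19 mod 4 = 3; sign now -1
(19/3) = (1/3)   [reduce mod 3]
(1/3) = 1; final value = sign = -1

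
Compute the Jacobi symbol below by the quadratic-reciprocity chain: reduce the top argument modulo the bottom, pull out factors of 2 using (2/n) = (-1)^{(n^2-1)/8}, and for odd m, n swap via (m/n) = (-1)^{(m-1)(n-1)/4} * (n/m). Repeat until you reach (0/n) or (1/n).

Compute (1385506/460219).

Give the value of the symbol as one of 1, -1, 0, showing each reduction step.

-1

(1385506/460219): 1385506 mod 460219 = 4849, so (1385506/460219) = (4849/460219)
flip (4849/460219) -> (460219/4849): both odd, 4849 mod 4 = 1, 460219 mod 4 = 3, so the flip contributes +1; sign now +1
(460219/4849): 460219 mod 4849 = 4413, so (460219/4849) = (4413/4849)
flip (4413/4849) -> (4849/4413): both odd, 4413 mod 4 = 1, 4849 mod 4 = 1, so the flip contributes +1; sign now +1
(4849/4413): 4849 mod 4413 = 436, so (4849/4413) = (436/4413)
factor out 2^2: 436 = 2^2·109; with 4413 mod 8 = 5, (2/4413) = -1; sign now +1; continue with (109/4413)
flip (109/4413) -> (4413/109): both odd, 109 mod 4 = 1, 4413 mod 4 = 1, so the flip contributes +1; sign now +1
(4413/109): 4413 mod 109 = 53, so (4413/109) = (53/109)
flip (53/109) -> (109/53): both odd, 53 mod 4 = 1, 109 mod 4 = 1, so the flip contributes +1; sign now +1
(109/53): 109 mod 53 = 3, so (109/53) = (3/53)
flip (3/53) -> (53/3): both odd, 3 mod 4 = 3, 53 mod 4 = 1, so the flip contributes +1; sign now +1
(53/3): 53 mod 3 = 2, so (53/3) = (2/3)
factor out 2^1: 2 = 2^1·1; with 3 mod 8 = 3, (2/3) = -1; sign now -1; continue with (1/3)
reached (1/3) = 1, so the symbol is -1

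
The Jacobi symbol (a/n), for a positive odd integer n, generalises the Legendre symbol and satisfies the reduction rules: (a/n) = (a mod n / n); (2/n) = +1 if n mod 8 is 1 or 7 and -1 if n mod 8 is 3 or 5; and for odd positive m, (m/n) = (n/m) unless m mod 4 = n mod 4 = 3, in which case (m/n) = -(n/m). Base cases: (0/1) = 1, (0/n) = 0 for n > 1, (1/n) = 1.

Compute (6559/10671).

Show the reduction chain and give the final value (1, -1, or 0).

flip (6559/10671) -> (10671/6559): both odd, 6559 mod 4 = 3, 10671 mod 4 = 3, so the flip contributes -1; sign now -1
(10671/6559): 10671 mod 6559 = 4112, so (10671/6559) = (4112/6559)
factor out 2^4: 4112 = 2^4·257; with 6559 mod 8 = 7, (2/6559) = +1; sign now -1; continue with (257/6559)
flip (257/6559) -> (6559/257): both odd, 257 mod 4 = 1, 6559 mod 4 = 3, so the flip contributes +1; sign now -1
(6559/257): 6559 mod 257 = 134, so (6559/257) = (134/257)
factor out 2^1: 134 = 2^1·67; with 257 mod 8 = 1, (2/257) = +1; sign now -1; continue with (67/257)
flip (67/257) -> (257/67): both odd, 67 mod 4 = 3, 257 mod 4 = 1, so the flip contributes +1; sign now -1
(257/67): 257 mod 67 = 56, so (257/67) = (56/67)
factor out 2^3: 56 = 2^3·7; with 67 mod 8 = 3, (2/67) = -1; sign now +1; continue with (7/67)
flip (7/67) -> (67/7): both odd, 7 mod 4 = 3, 67 mod 4 = 3, so the flip contributes -1; sign now -1
(67/7): 67 mod 7 = 4, so (67/7) = (4/7)
factor out 2^2: 4 = 2^2·1; with 7 mod 8 = 7, (2/7) = +1; sign now -1; continue with (1/7)
reached (1/7) = 1, so the symbol is -1

-1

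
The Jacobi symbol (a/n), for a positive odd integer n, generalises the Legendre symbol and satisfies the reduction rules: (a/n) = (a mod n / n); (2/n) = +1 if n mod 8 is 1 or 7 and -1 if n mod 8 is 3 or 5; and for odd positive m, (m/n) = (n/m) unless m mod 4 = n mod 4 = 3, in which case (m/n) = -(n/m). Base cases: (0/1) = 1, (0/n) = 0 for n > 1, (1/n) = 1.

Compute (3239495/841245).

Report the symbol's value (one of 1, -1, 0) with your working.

0

(3239495/841245) = (715760/841245)   [reduce mod 841245]
715760 = 2^4·44735; (2/841245) = -1 since 841245 mod 8 = 5, so (715760/841245) = (-1)^4·(44735/841245); sign now +1
reciprocity: (44735/841245) = +1·(841245/44735) since 44735 mod 4 = 3, 841245 mod 4 = 1; sign now +1
(841245/44735) = (36015/44735)   [reduce mod 44735]
reciprocity: (36015/44735) = -1·(44735/36015) since 36015 mod 4 = 3, 44735 mod 4 = 3; sign now -1
(44735/36015) = (8720/36015)   [reduce mod 36015]
8720 = 2^4·545; (2/36015) = +1 since 36015 mod 8 = 7, so (8720/36015) = (+1)^4·(545/36015); sign now -1
reciprocity: (545/36015) = +1·(36015/545) since 545 mod 4 = 1, 36015 mod 4 = 3; sign now -1
(36015/545) = (45/545)   [reduce mod 545]
reciprocity: (45/545) = +1·(545/45) since 45 mod 4 = 1, 545 mod 4 = 1; sign now -1
(545/45) = (5/45)   [reduce mod 45]
reciprocity: (5/45) = +1·(45/5) since 5 mod 4 = 1, 45 mod 4 = 1; sign now -1
(45/5) = (0/5)   [reduce mod 5]
(0/5) = 0   [gcd(a, n) > 1]; final value = 0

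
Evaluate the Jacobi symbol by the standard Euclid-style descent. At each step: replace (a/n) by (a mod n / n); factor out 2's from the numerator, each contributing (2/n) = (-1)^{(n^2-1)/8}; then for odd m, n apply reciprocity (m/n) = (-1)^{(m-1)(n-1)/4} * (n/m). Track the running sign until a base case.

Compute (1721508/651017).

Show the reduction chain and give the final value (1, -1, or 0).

(1721508/651017): 1721508 mod 651017 = 419474, so (1721508/651017) = (419474/651017)
factor out 2^1: 419474 = 2^1·209737; with 651017 mod 8 = 1, (2/651017) = +1; sign now +1; continue with (209737/651017)
flip (209737/651017) -> (651017/209737): both odd, 209737 mod 4 = 1, 651017 mod 4 = 1, so the flip contributes +1; sign now +1
(651017/209737): 651017 mod 209737 = 21806, so (651017/209737) = (21806/209737)
factor out 2^1: 21806 = 2^1·10903; with 209737 mod 8 = 1, (2/209737) = +1; sign now +1; continue with (10903/209737)
flip (10903/209737) -> (209737/10903): both odd, 10903 mod 4 = 3, 209737 mod 4 = 1, so the flip contributes +1; sign now +1
(209737/10903): 209737 mod 10903 = 2580, so (209737/10903) = (2580/10903)
factor out 2^2: 2580 = 2^2·645; with 10903 mod 8 = 7, (2/10903) = +1; sign now +1; continue with (645/10903)
flip (645/10903) -> (10903/645): both odd, 645 mod 4 = 1, 10903 mod 4 = 3, so the flip contributes +1; sign now +1
(10903/645): 10903 mod 645 = 583, so (10903/645) = (583/645)
flip (583/645) -> (645/583): both odd, 583 mod 4 = 3, 645 mod 4 = 1, so the flip contributes +1; sign now +1
(645/583): 645 mod 583 = 62, so (645/583) = (62/583)
factor out 2^1: 62 = 2^1·31; with 583 mod 8 = 7, (2/583) = +1; sign now +1; continue with (31/583)
flip (31/583) -> (583/31): both odd, 31 mod 4 = 3, 583 mod 4 = 3, so the flip contributes -1; sign now -1
(583/31): 583 mod 31 = 25, so (583/31) = (25/31)
flip (25/31) -> (31/25): both odd, 25 mod 4 = 1, 31 mod 4 = 3, so the flip contributes +1; sign now -1
(31/25): 31 mod 25 = 6, so (31/25) = (6/25)
factor out 2^1: 6 = 2^1·3; with 25 mod 8 = 1, (2/25) = +1; sign now -1; continue with (3/25)
flip (3/25) -> (25/3): both odd, 3 mod 4 = 3, 25 mod 4 = 1, so the flip contributes +1; sign now -1
(25/3): 25 mod 3 = 1, so (25/3) = (1/3)
reached (1/3) = 1, so the symbol is -1

-1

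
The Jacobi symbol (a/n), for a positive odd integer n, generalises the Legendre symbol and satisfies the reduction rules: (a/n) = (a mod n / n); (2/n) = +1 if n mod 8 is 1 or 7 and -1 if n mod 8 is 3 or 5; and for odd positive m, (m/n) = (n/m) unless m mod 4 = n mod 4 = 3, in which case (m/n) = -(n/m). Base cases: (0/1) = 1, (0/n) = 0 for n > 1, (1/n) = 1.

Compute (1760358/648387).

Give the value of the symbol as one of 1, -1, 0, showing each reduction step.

(1760358/648387): 1760358 mod 648387 = 463584, so (1760358/648387) = (463584/648387)
factor out 2^5: 463584 = 2^5·14487; with 648387 mod 8 = 3, (2/648387) = -1; sign now -1; continue with (14487/648387)
flip (14487/648387) -> (648387/14487): both odd, 14487 mod 4 = 3, 648387 mod 4 = 3, so the flip contributes -1; sign now +1
(648387/14487): 648387 mod 14487 = 10959, so (648387/14487) = (10959/14487)
flip (10959/14487) -> (14487/10959): both odd, 10959 mod 4 = 3, 14487 mod 4 = 3, so the flip contributes -1; sign now -1
(14487/10959): 14487 mod 10959 = 3528, so (14487/10959) = (3528/10959)
factor out 2^3: 3528 = 2^3·441; with 10959 mod 8 = 7, (2/10959) = +1; sign now -1; continue with (441/10959)
flip (441/10959) -> (10959/441): both odd, 441 mod 4 = 1, 10959 mod 4 = 3, so the flip contributes +1; sign now -1
(10959/441): 10959 mod 441 = 375, so (10959/441) = (375/441)
flip (375/441) -> (441/375): both odd, 375 mod 4 = 3, 441 mod 4 = 1, so the flip contributes +1; sign now -1
(441/375): 441 mod 375 = 66, so (441/375) = (66/375)
factor out 2^1: 66 = 2^1·33; with 375 mod 8 = 7, (2/375) = +1; sign now -1; continue with (33/375)
flip (33/375) -> (375/33): both odd, 33 mod 4 = 1, 375 mod 4 = 3, so the flip contributes +1; sign now -1
(375/33): 375 mod 33 = 12, so (375/33) = (12/33)
factor out 2^2: 12 = 2^2·3; with 33 mod 8 = 1, (2/33) = +1; sign now -1; continue with (3/33)
flip (3/33) -> (33/3): both odd, 3 mod 4 = 3, 33 mod 4 = 1, so the flip contributes +1; sign now -1
(33/3): 33 mod 3 = 0, so (33/3) = (0/3)
reached (0/3); gcd(a, n) > 1, so (0/3) = 0 and the symbol is 0

0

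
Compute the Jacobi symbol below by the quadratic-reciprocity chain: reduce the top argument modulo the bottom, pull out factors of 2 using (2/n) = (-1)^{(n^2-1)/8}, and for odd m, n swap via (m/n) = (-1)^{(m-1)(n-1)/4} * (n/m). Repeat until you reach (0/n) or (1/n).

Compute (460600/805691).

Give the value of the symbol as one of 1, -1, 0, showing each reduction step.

factor out 2^3: 460600 = 2^3·57575; with 805691 mod 8 = 3, (2/805691) = -1; sign now -1; continue with (57575/805691)
flip (57575/805691) -> (805691/57575): both odd, 57575 mod 4 = 3, 805691 mod 4 = 3, so the flip contributes -1; sign now +1
(805691/57575): 805691 mod 57575 = 57216, so (805691/57575) = (57216/57575)
factor out 2^7: 57216 = 2^7·447; with 57575 mod 8 = 7, (2/57575) = +1; sign now +1; continue with (447/57575)
flip (447/57575) -> (57575/447): both odd, 447 mod 4 = 3, 57575 mod 4 = 3, so the flip contributes -1; sign now -1
(57575/447): 57575 mod 447 = 359, so (57575/447) = (359/447)
flip (359/447) -> (447/359): both odd, 359 mod 4 = 3, 447 mod 4 = 3, so the flip contributes -1; sign now +1
(447/359): 447 mod 359 = 88, so (447/359) = (88/359)
factor out 2^3: 88 = 2^3·11; with 359 mod 8 = 7, (2/359) = +1; sign now +1; continue with (11/359)
flip (11/359) -> (359/11): both odd, 11 mod 4 = 3, 359 mod 4 = 3, so the flip contributes -1; sign now -1
(359/11): 359 mod 11 = 7, so (359/11) = (7/11)
flip (7/11) -> (11/7): both odd, 7 mod 4 = 3, 11 mod 4 = 3, so the flip contributes -1; sign now +1
(11/7): 11 mod 7 = 4, so (11/7) = (4/7)
factor out 2^2: 4 = 2^2·1; with 7 mod 8 = 7, (2/7) = +1; sign now +1; continue with (1/7)
reached (1/7) = 1, so the symbol is +1

1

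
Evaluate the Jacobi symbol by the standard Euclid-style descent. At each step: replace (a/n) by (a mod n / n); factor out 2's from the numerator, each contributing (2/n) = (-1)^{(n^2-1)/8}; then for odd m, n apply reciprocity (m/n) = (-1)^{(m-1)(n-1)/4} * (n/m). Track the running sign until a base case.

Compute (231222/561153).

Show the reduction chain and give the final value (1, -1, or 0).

231222 = 2^1·115611; (2/561153) = +1 since 561153 mod 8 = 1, so (231222/561153) = (+1)^1·(115611/561153); sign now +1
reciprocity: (115611/561153) = +1·(561153/115611) since 115611 mod 4 = 3, 561153 mod 4 = 1; sign now +1
(561153/115611) = (98709/115611)   [reduce mod 115611]
reciprocity: (98709/115611) = +1·(115611/98709) since 98709 mod 4 = 1, 115611 mod 4 = 3; sign now +1
(115611/98709) = (16902/98709)   [reduce mod 98709]
16902 = 2^1·8451; (2/98709) = -1 since 98709 mod 8 = 5, so (16902/98709) = (-1)^1·(8451/98709); sign now -1
reciprocity: (8451/98709) = +1·(98709/8451) since 8451 mod 4 = 3, 98709 mod 4 = 1; sign now -1
(98709/8451) = (5748/8451)   [reduce mod 8451]
5748 = 2^2·1437; (2/8451) = -1 since 8451 mod 8 = 3, so (5748/8451) = (-1)^2·(1437/8451); sign now -1
reciprocity: (1437/8451) = +1·(8451/1437) since 1437 mod 4 = 1, 8451 mod 4 = 3; sign now -1
(8451/1437) = (1266/1437)   [reduce mod 1437]
1266 = 2^1·633; (2/1437) = -1 since 1437 mod 8 = 5, so (1266/1437) = (-1)^1·(633/1437); sign now +1
reciprocity: (633/1437) = +1·(1437/633) since 633 mod 4 = 1, 1437 mod 4 = 1; sign now +1
(1437/633) = (171/633)   [reduce mod 633]
reciprocity: (171/633) = +1·(633/171) since 171 mod 4 = 3, 633 mod 4 = 1; sign now +1
(633/171) = (120/171)   [reduce mod 171]
120 = 2^3·15; (2/171) = -1 since 171 mod 8 = 3, so (120/171) = (-1)^3·(15/171); sign now -1
reciprocity: (15/171) = -1·(171/15) since 15 mod 4 = 3, 171 mod 4 = 3; sign now +1
(171/15) = (6/15)   [reduce mod 15]
6 = 2^1·3; (2/15) = +1 since 15 mod 8 = 7, so (6/15) = (+1)^1·(3/15); sign now +1
reciprocity: (3/15) = -1·(15/3) since 3 mod 4 = 3, 15 mod 4 = 3; sign now -1
(15/3) = (0/3)   [reduce mod 3]
(0/3) = 0   [gcd(a, n) > 1]; final value = 0

0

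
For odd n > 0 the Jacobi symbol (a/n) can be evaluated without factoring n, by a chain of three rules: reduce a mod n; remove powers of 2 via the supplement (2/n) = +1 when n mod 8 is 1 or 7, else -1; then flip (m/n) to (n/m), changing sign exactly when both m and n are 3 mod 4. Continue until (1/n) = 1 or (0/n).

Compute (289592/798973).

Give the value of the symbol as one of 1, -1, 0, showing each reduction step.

289592 = 2^3·36199; (2/798973) = -1 since 798973 mod 8 = 5, so (289592/798973) = (-1)^3·(36199/798973); sign now -1
reciprocity: (36199/798973) = +1·(798973/36199) since 36199 mod 4 = 3, 798973 mod 4 = 1; sign now -1
(798973/36199) = (2595/36199)   [reduce mod 36199]
reciprocity: (2595/36199) = -1·(36199/2595) since 2595 mod 4 = 3, 36199 mod 4 = 3; sign now +1
(36199/2595) = (2464/2595)   [reduce mod 2595]
2464 = 2^5·77; (2/2595) = -1 since 2595 mod 8 = 3, so (2464/2595) = (-1)^5·(77/2595); sign now -1
reciprocity: (77/2595) = +1·(2595/77) since 77 mod 4 = 1, 2595 mod 4 = 3; sign now -1
(2595/77) = (54/77)   [reduce mod 77]
54 = 2^1·27; (2/77) = -1 since 77 mod 8 = 5, so (54/77) = (-1)^1·(27/77); sign now +1
reciprocity: (27/77) = +1·(77/27) since 27 mod 4 = 3, 77 mod 4 = 1; sign now +1
(77/27) = (23/27)   [reduce mod 27]
reciprocity: (23/27) = -1·(27/23) since 23 mod 4 = 3, 27 mod 4 = 3; sign now -1
(27/23) = (4/23)   [reduce mod 23]
4 = 2^2·1; (2/23) = +1 since 23 mod 8 = 7, so (4/23) = (+1)^2·(1/23); sign now -1
(1/23) = 1; final value = sign = -1

-1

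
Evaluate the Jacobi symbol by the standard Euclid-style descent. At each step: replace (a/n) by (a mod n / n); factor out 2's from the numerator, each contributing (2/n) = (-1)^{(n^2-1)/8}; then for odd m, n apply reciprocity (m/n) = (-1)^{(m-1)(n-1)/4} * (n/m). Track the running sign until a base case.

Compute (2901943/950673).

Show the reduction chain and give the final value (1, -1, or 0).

-1

(2901943/950673): 2901943 mod 950673 = 49924, so (2901943/950673) = (49924/950673)
factor out 2^2: 49924 = 2^2·12481; with 950673 mod 8 = 1, (2/950673) = +1; sign now +1; continue with (12481/950673)
flip (12481/950673) -> (950673/12481): both odd, 12481 mod 4 = 1, 950673 mod 4 = 1, so the flip contributes +1; sign now +1
(950673/12481): 950673 mod 12481 = 2117, so (950673/12481) = (2117/12481)
flip (2117/12481) -> (12481/2117): both odd, 2117 mod 4 = 1, 12481 mod 4 = 1, so the flip contributes +1; sign now +1
(12481/2117): 12481 mod 2117 = 1896, so (12481/2117) = (1896/2117)
factor out 2^3: 1896 = 2^3·237; with 2117 mod 8 = 5, (2/2117) = -1; sign now -1; continue with (237/2117)
flip (237/2117) -> (2117/237): both odd, 237 mod 4 = 1, 2117 mod 4 = 1, so the flip contributes +1; sign now -1
(2117/237): 2117 mod 237 = 221, so (2117/237) = (221/237)
flip (221/237) -> (237/221): both odd, 221 mod 4 = 1, 237 mod 4 = 1, so the flip contributes +1; sign now -1
(237/221): 237 mod 221 = 16, so (237/221) = (16/221)
factor out 2^4: 16 = 2^4·1; with 221 mod 8 = 5, (2/221) = -1; sign now -1; continue with (1/221)
reached (1/221) = 1, so the symbol is -1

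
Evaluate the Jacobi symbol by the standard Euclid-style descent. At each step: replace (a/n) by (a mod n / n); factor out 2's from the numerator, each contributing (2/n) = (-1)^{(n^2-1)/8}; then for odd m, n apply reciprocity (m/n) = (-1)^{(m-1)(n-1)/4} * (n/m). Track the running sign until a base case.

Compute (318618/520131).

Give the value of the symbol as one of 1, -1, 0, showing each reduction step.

0

factor out 2^1: 318618 = 2^1·159309; with 520131 mod 8 = 3, (2/520131) = -1; sign now -1; continue with (159309/520131)
flip (159309/520131) -> (520131/159309): both odd, 159309 mod 4 = 1, 520131 mod 4 = 3, so the flip contributes +1; sign now -1
(520131/159309): 520131 mod 159309 = 42204, so (520131/159309) = (42204/159309)
factor out 2^2: 42204 = 2^2·10551; with 159309 mod 8 = 5, (2/159309) = -1; sign now -1; continue with (10551/159309)
flip (10551/159309) -> (159309/10551): both odd, 10551 mod 4 = 3, 159309 mod 4 = 1, so the flip contributes +1; sign now -1
(159309/10551): 159309 mod 10551 = 1044, so (159309/10551) = (1044/10551)
factor out 2^2: 1044 = 2^2·261; with 10551 mod 8 = 7, (2/10551) = +1; sign now -1; continue with (261/10551)
flip (261/10551) -> (10551/261): both odd, 261 mod 4 = 1, 10551 mod 4 = 3, so the flip contributes +1; sign now -1
(10551/261): 10551 mod 261 = 111, so (10551/261) = (111/261)
flip (111/261) -> (261/111): both odd, 111 mod 4 = 3, 261 mod 4 = 1, so the flip contributes +1; sign now -1
(261/111): 261 mod 111 = 39, so (261/111) = (39/111)
flip (39/111) -> (111/39): both odd, 39 mod 4 = 3, 111 mod 4 = 3, so the flip contributes -1; sign now +1
(111/39): 111 mod 39 = 33, so (111/39) = (33/39)
flip (33/39) -> (39/33): both odd, 33 mod 4 = 1, 39 mod 4 = 3, so the flip contributes +1; sign now +1
(39/33): 39 mod 33 = 6, so (39/33) = (6/33)
factor out 2^1: 6 = 2^1·3; with 33 mod 8 = 1, (2/33) = +1; sign now +1; continue with (3/33)
flip (3/33) -> (33/3): both odd, 3 mod 4 = 3, 33 mod 4 = 1, so the flip contributes +1; sign now +1
(33/3): 33 mod 3 = 0, so (33/3) = (0/3)
reached (0/3); gcd(a, n) > 1, so (0/3) = 0 and the symbol is 0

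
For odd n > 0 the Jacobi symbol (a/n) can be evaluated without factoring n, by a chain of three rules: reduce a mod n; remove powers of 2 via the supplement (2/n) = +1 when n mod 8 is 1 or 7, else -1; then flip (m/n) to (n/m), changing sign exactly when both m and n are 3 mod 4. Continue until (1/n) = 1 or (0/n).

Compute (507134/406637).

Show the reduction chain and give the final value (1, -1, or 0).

-1

(507134/406637) = (100497/406637)   [reduce mod 406637]
reciprocity: (100497/406637) = +1·(406637/100497) since 100497 mod 4 = 1, 406637 mod 4 = 1; sign now +1
(406637/100497) = (4649/100497)   [reduce mod 100497]
reciprocity: (4649/100497) = +1·(100497/4649) since 4649 mod 4 = 1, 100497 mod 4 = 1; sign now +1
(100497/4649) = (2868/4649)   [reduce mod 4649]
2868 = 2^2·717; (2/4649) = +1 since 4649 mod 8 = 1, so (2868/4649) = (+1)^2·(717/4649); sign now +1
reciprocity: (717/4649) = +1·(4649/717) since 717 mod 4 = 1, 4649 mod 4 = 1; sign now +1
(4649/717) = (347/717)   [reduce mod 717]
reciprocity: (347/717) = +1·(717/347) since 347 mod 4 = 3, 717 mod 4 = 1; sign now +1
(717/347) = (23/347)   [reduce mod 347]
reciprocity: (23/347) = -1·(347/23) since 23 mod 4 = 3, 347 mod 4 = 3; sign now -1
(347/23) = (2/23)   [reduce mod 23]
2 = 2^1·1; (2/23) = +1 since 23 mod 8 = 7, so (2/23) = (+1)^1·(1/23); sign now -1
(1/23) = 1; final value = sign = -1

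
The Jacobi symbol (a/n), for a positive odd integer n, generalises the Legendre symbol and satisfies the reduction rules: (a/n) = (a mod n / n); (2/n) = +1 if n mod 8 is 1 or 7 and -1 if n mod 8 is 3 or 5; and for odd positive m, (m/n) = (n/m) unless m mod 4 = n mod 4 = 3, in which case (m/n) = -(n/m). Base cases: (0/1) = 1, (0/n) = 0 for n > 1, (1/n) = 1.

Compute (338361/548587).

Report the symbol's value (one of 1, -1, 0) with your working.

flip (338361/548587) -> (548587/338361): both odd, 338361 mod 4 = 1, 548587 mod 4 = 3, so the flip contributes +1; sign now +1
(548587/338361): 548587 mod 338361 = 210226, so (548587/338361) = (210226/338361)
factor out 2^1: 210226 = 2^1·105113; with 338361 mod 8 = 1, (2/338361) = +1; sign now +1; continue with (105113/338361)
flip (105113/338361) -> (338361/105113): both odd, 105113 mod 4 = 1, 338361 mod 4 = 1, so the flip contributes +1; sign now +1
(338361/105113): 338361 mod 105113 = 23022, so (338361/105113) = (23022/105113)
factor out 2^1: 23022 = 2^1·11511; with 105113 mod 8 = 1, (2/105113) = +1; sign now +1; continue with (11511/105113)
flip (11511/105113) -> (105113/11511): both odd, 11511 mod 4 = 3, 105113 mod 4 = 1, so the flip contributes +1; sign now +1
(105113/11511): 105113 mod 11511 = 1514, so (105113/11511) = (1514/11511)
factor out 2^1: 1514 = 2^1·757; with 11511 mod 8 = 7, (2/11511) = +1; sign now +1; continue with (757/11511)
flip (757/11511) -> (11511/757): both odd, 757 mod 4 = 1, 11511 mod 4 = 3, so the flip contributes +1; sign now +1
(11511/757): 11511 mod 757 = 156, so (11511/757) = (156/757)
factor out 2^2: 156 = 2^2·39; with 757 mod 8 = 5, (2/757) = -1; sign now +1; continue with (39/757)
flip (39/757) -> (757/39): both odd, 39 mod 4 = 3, 757 mod 4 = 1, so the flip contributes +1; sign now +1
(757/39): 757 mod 39 = 16, so (757/39) = (16/39)
factor out 2^4: 16 = 2^4·1; with 39 mod 8 = 7, (2/39) = +1; sign now +1; continue with (1/39)
reached (1/39) = 1, so the symbol is +1

1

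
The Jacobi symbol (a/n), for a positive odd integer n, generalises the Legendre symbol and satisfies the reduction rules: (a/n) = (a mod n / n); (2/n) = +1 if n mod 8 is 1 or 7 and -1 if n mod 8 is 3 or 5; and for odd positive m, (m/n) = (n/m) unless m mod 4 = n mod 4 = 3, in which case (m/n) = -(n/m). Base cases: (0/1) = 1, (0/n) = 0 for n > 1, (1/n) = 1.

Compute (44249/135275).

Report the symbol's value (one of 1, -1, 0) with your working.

reciprocity: (44249/135275) = +1·(135275/44249) since 44249 mod 4 = 1, 135275 mod 4 = 3; sign now +1
(135275/44249) = (2528/44249)   [reduce mod 44249]
2528 = 2^5·79; (2/44249) = +1 since 44249 mod 8 = 1, so (2528/44249) = (+1)^5·(79/44249); sign now +1
reciprocity: (79/44249) = +1·(44249/79) since 79 mod 4 = 3, 44249 mod 4 = 1; sign now +1
(44249/79) = (9/79)   [reduce mod 79]
reciprocity: (9/79) = +1·(79/9) since 9 mod 4 = 1, 79 mod 4 = 3; sign now +1
(79/9) = (7/9)   [reduce mod 9]
reciprocity: (7/9) = +1·(9/7) since 7 mod 4 = 3, 9 mod 4 = 1; sign now +1
(9/7) = (2/7)   [reduce mod 7]
2 = 2^1·1; (2/7) = +1 since 7 mod 8 = 7, so (2/7) = (+1)^1·(1/7); sign now +1
(1/7) = 1; final value = sign = +1

1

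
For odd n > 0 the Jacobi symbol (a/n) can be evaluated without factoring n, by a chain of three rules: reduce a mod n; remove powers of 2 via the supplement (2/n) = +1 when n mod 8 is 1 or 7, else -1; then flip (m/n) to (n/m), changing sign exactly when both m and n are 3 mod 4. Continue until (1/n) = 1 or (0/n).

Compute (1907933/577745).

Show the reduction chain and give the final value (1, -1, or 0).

1

(1907933/577745): 1907933 mod 577745 = 174698, so (1907933/577745) = (174698/577745)
factor out 2^1: 174698 = 2^1·87349; with 577745 mod 8 = 1, (2/577745) = +1; sign now +1; continue with (87349/577745)
flip (87349/577745) -> (577745/87349): both odd, 87349 mod 4 = 1, 577745 mod 4 = 1, so the flip contributes +1; sign now +1
(577745/87349): 577745 mod 87349 = 53651, so (577745/87349) = (53651/87349)
flip (53651/87349) -> (87349/53651): both odd, 53651 mod 4 = 3, 87349 mod 4 = 1, so the flip contributes +1; sign now +1
(87349/53651): 87349 mod 53651 = 33698, so (87349/53651) = (33698/53651)
factor out 2^1: 33698 = 2^1·16849; with 53651 mod 8 = 3, (2/53651) = -1; sign now -1; continue with (16849/53651)
flip (16849/53651) -> (53651/16849): both odd, 16849 mod 4 = 1, 53651 mod 4 = 3, so the flip contributes +1; sign now -1
(53651/16849): 53651 mod 16849 = 3104, so (53651/16849) = (3104/16849)
factor out 2^5: 3104 = 2^5·97; with 16849 mod 8 = 1, (2/16849) = +1; sign now -1; continue with (97/16849)
flip (97/16849) -> (16849/97): both odd, 97 mod 4 = 1, 16849 mod 4 = 1, so the flip contributes +1; sign now -1
(16849/97): 16849 mod 97 = 68, so (16849/97) = (68/97)
factor out 2^2: 68 = 2^2·17; with 97 mod 8 = 1, (2/97) = +1; sign now -1; continue with (17/97)
flip (17/97) -> (97/17): both odd, 17 mod 4 = 1, 97 mod 4 = 1, so the flip contributes +1; sign now -1
(97/17): 97 mod 17 = 12, so (97/17) = (12/17)
factor out 2^2: 12 = 2^2·3; with 17 mod 8 = 1, (2/17) = +1; sign now -1; continue with (3/17)
flip (3/17) -> (17/3): both odd, 3 mod 4 = 3, 17 mod 4 = 1, so the flip contributes +1; sign now -1
(17/3): 17 mod 3 = 2, so (17/3) = (2/3)
factor out 2^1: 2 = 2^1·1; with 3 mod 8 = 3, (2/3) = -1; sign now +1; continue with (1/3)
reached (1/3) = 1, so the symbol is +1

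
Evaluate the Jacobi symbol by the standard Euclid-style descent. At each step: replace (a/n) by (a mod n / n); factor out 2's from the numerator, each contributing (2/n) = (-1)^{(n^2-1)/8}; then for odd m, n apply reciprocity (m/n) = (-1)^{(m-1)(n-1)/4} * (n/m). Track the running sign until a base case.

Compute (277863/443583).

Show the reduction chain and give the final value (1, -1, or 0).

reciprocity: (277863/443583) = -1·(443583/277863) since 277863 mod 4 = 3, 443583 mod 4 = 3; sign now -1
(443583/277863) = (165720/277863)   [reduce mod 277863]
165720 = 2^3·20715; (2/277863) = +1 since 277863 mod 8 = 7, so (165720/277863) = (+1)^3·(20715/277863); sign now -1
reciprocity: (20715/277863) = -1·(277863/20715) since 20715 mod 4 = 3, 277863 mod 4 = 3; sign now +1
(277863/20715) = (8568/20715)   [reduce mod 20715]
8568 = 2^3·1071; (2/20715) = -1 since 20715 mod 8 = 3, so (8568/20715) = (-1)^3·(1071/20715); sign now -1
reciprocity: (1071/20715) = -1·(20715/1071) since 1071 mod 4 = 3, 20715 mod 4 = 3; sign now +1
(20715/1071) = (366/1071)   [reduce mod 1071]
366 = 2^1·183; (2/1071) = +1 since 1071 mod 8 = 7, so (366/1071) = (+1)^1·(183/1071); sign now +1
reciprocity: (183/1071) = -1·(1071/183) since 183 mod 4 = 3, 1071 mod 4 = 3; sign now -1
(1071/183) = (156/183)   [reduce mod 183]
156 = 2^2·39; (2/183) = +1 since 183 mod 8 = 7, so (156/183) = (+1)^2·(39/183); sign now -1
reciprocity: (39/183) = -1·(183/39) since 39 mod 4 = 3, 183 mod 4 = 3; sign now +1
(183/39) = (27/39)   [reduce mod 39]
reciprocity: (27/39) = -1·(39/27) since 27 mod 4 = 3, 39 mod 4 = 3; sign now -1
(39/27) = (12/27)   [reduce mod 27]
12 = 2^2·3; (2/27) = -1 since 27 mod 8 = 3, so (12/27) = (-1)^2·(3/27); sign now -1
reciprocity: (3/27) = -1·(27/3) since 3 mod 4 = 3, 27 mod 4 = 3; sign now +1
(27/3) = (0/3)   [reduce mod 3]
(0/3) = 0   [gcd(a, n) > 1]; final value = 0

0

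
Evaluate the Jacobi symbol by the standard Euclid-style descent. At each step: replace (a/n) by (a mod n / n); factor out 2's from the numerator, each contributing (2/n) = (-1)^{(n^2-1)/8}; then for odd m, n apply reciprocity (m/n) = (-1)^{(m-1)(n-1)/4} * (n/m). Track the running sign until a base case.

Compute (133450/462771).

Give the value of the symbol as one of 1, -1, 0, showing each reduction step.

-1

133450 = 2^1·66725; (2/462771) = -1 since 462771 mod 8 = 3, so (133450/462771) = (-1)^1·(66725/462771); sign now -1
reciprocity: (66725/462771) = +1·(462771/66725) since 66725 mod 4 = 1, 462771 mod 4 = 3; sign now -1
(462771/66725) = (62421/66725)   [reduce mod 66725]
reciprocity: (62421/66725) = +1·(66725/62421) since 62421 mod 4 = 1, 66725 mod 4 = 1; sign now -1
(66725/62421) = (4304/62421)   [reduce mod 62421]
4304 = 2^4·269; (2/62421) = -1 since 62421 mod 8 = 5, so (4304/62421) = (-1)^4·(269/62421); sign now -1
reciprocity: (269/62421) = +1·(62421/269) since 269 mod 4 = 1, 62421 mod 4 = 1; sign now -1
(62421/269) = (13/269)   [reduce mod 269]
reciprocity: (13/269) = +1·(269/13) since 13 mod 4 = 1, 269 mod 4 = 1; sign now -1
(269/13) = (9/13)   [reduce mod 13]
reciprocity: (9/13) = +1·(13/9) since 9 mod 4 = 1, 13 mod 4 = 1; sign now -1
(13/9) = (4/9)   [reduce mod 9]
4 = 2^2·1; (2/9) = +1 since 9 mod 8 = 1, so (4/9) = (+1)^2·(1/9); sign now -1
(1/9) = 1; final value = sign = -1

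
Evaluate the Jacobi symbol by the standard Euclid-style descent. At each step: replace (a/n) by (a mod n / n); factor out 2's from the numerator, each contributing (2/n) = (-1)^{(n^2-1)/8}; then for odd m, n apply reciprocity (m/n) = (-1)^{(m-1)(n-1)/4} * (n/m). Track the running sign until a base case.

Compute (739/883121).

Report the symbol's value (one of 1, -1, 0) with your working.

1

flip (739/883121) -> (883121/739): both odd, 739 mod 4 = 3, 883121 mod 4 = 1, so the flip contributes +1; sign now +1
(883121/739): 883121 mod 739 = 16, so (883121/739) = (16/739)
factor out 2^4: 16 = 2^4·1; with 739 mod 8 = 3, (2/739) = -1; sign now +1; continue with (1/739)
reached (1/739) = 1, so the symbol is +1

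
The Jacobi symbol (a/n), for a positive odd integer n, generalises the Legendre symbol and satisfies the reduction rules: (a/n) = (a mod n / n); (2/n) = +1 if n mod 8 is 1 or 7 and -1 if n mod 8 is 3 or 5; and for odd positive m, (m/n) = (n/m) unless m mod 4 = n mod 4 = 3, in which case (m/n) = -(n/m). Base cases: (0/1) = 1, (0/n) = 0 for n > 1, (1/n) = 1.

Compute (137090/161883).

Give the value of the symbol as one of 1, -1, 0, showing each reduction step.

factor out 2^1: 137090 = 2^1·68545; with 161883 mod 8 = 3, (2/161883) = -1; sign now -1; continue with (68545/161883)
flip (68545/161883) -> (161883/68545): both odd, 68545 mod 4 = 1, 161883 mod 4 = 3, so the flip contributes +1; sign now -1
(161883/68545): 161883 mod 68545 = 24793, so (161883/68545) = (24793/68545)
flip (24793/68545) -> (68545/24793): both odd, 24793 mod 4 = 1, 68545 mod 4 = 1, so the flip contributes +1; sign now -1
(68545/24793): 68545 mod 24793 = 18959, so (68545/24793) = (18959/24793)
flip (18959/24793) -> (24793/18959): both odd, 18959 mod 4 = 3, 24793 mod 4 = 1, so the flip contributes +1; sign now -1
(24793/18959): 24793 mod 18959 = 5834, so (24793/18959) = (5834/18959)
factor out 2^1: 5834 = 2^1·2917; with 18959 mod 8 = 7, (2/18959) = +1; sign now -1; continue with (2917/18959)
flip (2917/18959) -> (18959/2917): both odd, 2917 mod 4 = 1, 18959 mod 4 = 3, so the flip contributes +1; sign now -1
(18959/2917): 18959 mod 2917 = 1457, so (18959/2917) = (1457/2917)
flip (1457/2917) -> (2917/1457): both odd, 1457 mod 4 = 1, 2917 mod 4 = 1, so the flip contributes +1; sign now -1
(2917/1457): 2917 mod 1457 = 3, so (2917/1457) = (3/1457)
flip (3/1457) -> (1457/3): both odd, 3 mod 4 = 3, 1457 mod 4 = 1, so the flip contributes +1; sign now -1
(1457/3): 1457 mod 3 = 2, so (1457/3) = (2/3)
factor out 2^1: 2 = 2^1·1; with 3 mod 8 = 3, (2/3) = -1; sign now +1; continue with (1/3)
reached (1/3) = 1, so the symbol is +1

1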